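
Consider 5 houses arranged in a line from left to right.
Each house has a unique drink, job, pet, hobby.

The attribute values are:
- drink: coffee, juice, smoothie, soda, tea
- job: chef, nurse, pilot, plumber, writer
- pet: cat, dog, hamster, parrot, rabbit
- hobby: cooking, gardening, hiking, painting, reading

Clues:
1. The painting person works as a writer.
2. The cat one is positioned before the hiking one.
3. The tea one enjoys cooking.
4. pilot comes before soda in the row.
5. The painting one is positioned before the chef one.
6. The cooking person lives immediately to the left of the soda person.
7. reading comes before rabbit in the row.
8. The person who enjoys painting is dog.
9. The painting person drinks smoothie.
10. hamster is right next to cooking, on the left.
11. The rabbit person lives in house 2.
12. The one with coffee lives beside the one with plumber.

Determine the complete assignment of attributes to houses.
Solution:

House | Drink | Job | Pet | Hobby
---------------------------------
  1   | coffee | pilot | hamster | reading
  2   | tea | plumber | rabbit | cooking
  3   | soda | nurse | cat | gardening
  4   | smoothie | writer | dog | painting
  5   | juice | chef | parrot | hiking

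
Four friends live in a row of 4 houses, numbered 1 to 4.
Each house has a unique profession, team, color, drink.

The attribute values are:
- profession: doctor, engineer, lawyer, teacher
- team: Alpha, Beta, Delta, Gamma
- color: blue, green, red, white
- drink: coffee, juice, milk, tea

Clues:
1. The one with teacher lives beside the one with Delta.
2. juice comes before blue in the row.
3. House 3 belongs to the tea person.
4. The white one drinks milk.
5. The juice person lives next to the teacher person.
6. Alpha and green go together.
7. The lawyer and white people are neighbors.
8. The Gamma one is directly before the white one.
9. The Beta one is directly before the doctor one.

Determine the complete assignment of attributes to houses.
Solution:

House | Profession | Team | Color | Drink
-----------------------------------------
  1   | lawyer | Gamma | red | juice
  2   | teacher | Beta | white | milk
  3   | doctor | Delta | blue | tea
  4   | engineer | Alpha | green | coffee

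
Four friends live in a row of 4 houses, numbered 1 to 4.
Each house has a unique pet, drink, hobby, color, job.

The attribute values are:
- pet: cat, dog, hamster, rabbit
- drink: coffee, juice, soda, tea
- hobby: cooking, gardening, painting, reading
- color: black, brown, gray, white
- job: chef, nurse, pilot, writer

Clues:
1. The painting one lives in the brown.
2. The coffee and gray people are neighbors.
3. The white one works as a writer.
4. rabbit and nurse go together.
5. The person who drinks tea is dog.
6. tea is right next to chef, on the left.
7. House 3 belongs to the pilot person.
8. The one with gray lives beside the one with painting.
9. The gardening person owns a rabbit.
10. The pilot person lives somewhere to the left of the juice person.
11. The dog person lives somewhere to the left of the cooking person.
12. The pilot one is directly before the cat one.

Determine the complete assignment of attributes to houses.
Solution:

House | Pet | Drink | Hobby | Color | Job
-----------------------------------------
  1   | hamster | coffee | reading | white | writer
  2   | rabbit | soda | gardening | gray | nurse
  3   | dog | tea | painting | brown | pilot
  4   | cat | juice | cooking | black | chef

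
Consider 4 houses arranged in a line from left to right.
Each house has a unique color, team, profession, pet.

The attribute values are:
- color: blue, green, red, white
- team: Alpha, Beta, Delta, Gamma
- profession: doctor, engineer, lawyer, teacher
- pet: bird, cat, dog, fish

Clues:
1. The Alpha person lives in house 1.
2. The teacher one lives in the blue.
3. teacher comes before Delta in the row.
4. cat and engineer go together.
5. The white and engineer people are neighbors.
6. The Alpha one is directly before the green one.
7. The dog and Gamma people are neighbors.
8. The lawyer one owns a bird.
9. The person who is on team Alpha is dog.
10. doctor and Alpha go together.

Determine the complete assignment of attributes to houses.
Solution:

House | Color | Team | Profession | Pet
---------------------------------------
  1   | white | Alpha | doctor | dog
  2   | green | Gamma | engineer | cat
  3   | blue | Beta | teacher | fish
  4   | red | Delta | lawyer | bird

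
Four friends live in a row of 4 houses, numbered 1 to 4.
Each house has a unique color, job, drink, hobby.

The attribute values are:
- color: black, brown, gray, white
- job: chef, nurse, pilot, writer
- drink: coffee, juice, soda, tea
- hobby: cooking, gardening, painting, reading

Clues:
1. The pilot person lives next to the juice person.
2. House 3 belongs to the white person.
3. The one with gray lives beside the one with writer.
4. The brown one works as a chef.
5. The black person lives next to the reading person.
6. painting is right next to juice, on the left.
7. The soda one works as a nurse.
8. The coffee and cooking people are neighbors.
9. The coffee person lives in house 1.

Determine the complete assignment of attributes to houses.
Solution:

House | Color | Job | Drink | Hobby
-----------------------------------
  1   | gray | pilot | coffee | painting
  2   | black | writer | juice | cooking
  3   | white | nurse | soda | reading
  4   | brown | chef | tea | gardening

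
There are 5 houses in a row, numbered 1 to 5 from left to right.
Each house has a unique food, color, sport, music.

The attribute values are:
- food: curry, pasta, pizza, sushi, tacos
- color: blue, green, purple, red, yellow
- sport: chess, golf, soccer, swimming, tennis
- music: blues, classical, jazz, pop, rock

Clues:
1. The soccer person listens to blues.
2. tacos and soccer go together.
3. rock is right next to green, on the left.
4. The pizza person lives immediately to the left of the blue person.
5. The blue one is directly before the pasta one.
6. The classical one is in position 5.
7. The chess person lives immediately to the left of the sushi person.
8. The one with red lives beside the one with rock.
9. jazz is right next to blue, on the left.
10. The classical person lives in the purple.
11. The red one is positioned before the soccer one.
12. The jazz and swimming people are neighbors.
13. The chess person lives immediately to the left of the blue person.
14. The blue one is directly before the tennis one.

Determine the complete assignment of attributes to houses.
Solution:

House | Food | Color | Sport | Music
------------------------------------
  1   | pizza | red | chess | jazz
  2   | sushi | blue | swimming | rock
  3   | pasta | green | tennis | pop
  4   | tacos | yellow | soccer | blues
  5   | curry | purple | golf | classical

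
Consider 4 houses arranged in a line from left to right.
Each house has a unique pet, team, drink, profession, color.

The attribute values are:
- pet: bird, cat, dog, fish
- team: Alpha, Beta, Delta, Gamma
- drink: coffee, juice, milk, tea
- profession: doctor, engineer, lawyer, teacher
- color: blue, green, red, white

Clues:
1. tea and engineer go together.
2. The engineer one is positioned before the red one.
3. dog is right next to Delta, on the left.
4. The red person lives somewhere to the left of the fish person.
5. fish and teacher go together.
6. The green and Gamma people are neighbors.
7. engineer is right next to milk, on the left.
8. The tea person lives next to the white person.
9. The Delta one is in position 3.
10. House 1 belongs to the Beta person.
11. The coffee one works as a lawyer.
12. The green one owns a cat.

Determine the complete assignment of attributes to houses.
Solution:

House | Pet | Team | Drink | Profession | Color
-----------------------------------------------
  1   | cat | Beta | tea | engineer | green
  2   | dog | Gamma | milk | doctor | white
  3   | bird | Delta | coffee | lawyer | red
  4   | fish | Alpha | juice | teacher | blue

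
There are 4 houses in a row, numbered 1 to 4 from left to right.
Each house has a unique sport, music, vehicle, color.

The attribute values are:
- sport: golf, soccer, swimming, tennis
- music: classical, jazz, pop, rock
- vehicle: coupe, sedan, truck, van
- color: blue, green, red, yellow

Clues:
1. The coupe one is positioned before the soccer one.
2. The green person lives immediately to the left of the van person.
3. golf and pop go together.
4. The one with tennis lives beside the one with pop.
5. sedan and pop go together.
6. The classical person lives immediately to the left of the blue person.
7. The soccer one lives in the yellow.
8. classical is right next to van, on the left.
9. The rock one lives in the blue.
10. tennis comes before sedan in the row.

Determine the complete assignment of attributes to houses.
Solution:

House | Sport | Music | Vehicle | Color
---------------------------------------
  1   | swimming | classical | coupe | green
  2   | tennis | rock | van | blue
  3   | golf | pop | sedan | red
  4   | soccer | jazz | truck | yellow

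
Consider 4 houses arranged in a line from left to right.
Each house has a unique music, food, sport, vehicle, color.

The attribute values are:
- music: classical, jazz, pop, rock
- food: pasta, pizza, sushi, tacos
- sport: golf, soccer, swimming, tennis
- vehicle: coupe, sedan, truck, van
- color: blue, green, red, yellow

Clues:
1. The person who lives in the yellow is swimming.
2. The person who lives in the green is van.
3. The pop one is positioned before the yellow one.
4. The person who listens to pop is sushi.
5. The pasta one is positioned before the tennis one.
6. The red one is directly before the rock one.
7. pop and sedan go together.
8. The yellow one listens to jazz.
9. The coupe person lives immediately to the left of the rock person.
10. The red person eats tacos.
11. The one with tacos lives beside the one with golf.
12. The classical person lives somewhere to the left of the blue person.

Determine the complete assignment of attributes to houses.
Solution:

House | Music | Food | Sport | Vehicle | Color
----------------------------------------------
  1   | classical | tacos | soccer | coupe | red
  2   | rock | pasta | golf | van | green
  3   | pop | sushi | tennis | sedan | blue
  4   | jazz | pizza | swimming | truck | yellow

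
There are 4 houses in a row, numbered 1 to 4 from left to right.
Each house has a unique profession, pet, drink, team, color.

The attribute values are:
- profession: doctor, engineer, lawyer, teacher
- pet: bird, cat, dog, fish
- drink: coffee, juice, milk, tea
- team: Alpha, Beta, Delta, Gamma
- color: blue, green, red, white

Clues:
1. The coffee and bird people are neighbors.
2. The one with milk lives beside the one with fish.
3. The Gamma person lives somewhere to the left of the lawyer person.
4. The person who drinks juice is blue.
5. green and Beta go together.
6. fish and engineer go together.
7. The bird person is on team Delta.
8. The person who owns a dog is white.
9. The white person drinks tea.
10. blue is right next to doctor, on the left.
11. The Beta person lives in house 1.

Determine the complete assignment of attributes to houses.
Solution:

House | Profession | Pet | Drink | Team | Color
-----------------------------------------------
  1   | teacher | cat | milk | Beta | green
  2   | engineer | fish | coffee | Gamma | red
  3   | lawyer | bird | juice | Delta | blue
  4   | doctor | dog | tea | Alpha | white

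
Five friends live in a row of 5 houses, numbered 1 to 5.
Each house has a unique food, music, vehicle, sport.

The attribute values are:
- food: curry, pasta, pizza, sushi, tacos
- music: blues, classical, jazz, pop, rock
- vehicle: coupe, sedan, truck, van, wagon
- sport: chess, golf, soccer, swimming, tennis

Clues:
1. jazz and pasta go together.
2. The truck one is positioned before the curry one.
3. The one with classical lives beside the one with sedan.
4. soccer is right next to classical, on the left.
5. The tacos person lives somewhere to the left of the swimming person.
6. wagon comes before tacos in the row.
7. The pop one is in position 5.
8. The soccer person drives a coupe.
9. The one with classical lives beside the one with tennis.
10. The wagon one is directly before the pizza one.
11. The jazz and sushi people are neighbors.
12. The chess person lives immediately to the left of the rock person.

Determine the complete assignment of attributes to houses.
Solution:

House | Food | Music | Vehicle | Sport
--------------------------------------
  1   | pasta | jazz | coupe | soccer
  2   | sushi | classical | wagon | chess
  3   | pizza | rock | sedan | tennis
  4   | tacos | blues | truck | golf
  5   | curry | pop | van | swimming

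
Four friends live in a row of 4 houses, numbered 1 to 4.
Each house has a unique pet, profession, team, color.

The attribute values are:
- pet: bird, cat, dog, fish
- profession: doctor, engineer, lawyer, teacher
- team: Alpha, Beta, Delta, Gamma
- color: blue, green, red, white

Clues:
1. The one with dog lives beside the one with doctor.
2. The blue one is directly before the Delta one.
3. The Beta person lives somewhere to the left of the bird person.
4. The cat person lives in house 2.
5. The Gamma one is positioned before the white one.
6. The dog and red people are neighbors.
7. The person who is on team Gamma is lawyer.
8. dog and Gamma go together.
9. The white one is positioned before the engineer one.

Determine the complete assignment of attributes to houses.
Solution:

House | Pet | Profession | Team | Color
---------------------------------------
  1   | dog | lawyer | Gamma | blue
  2   | cat | doctor | Delta | red
  3   | fish | teacher | Beta | white
  4   | bird | engineer | Alpha | green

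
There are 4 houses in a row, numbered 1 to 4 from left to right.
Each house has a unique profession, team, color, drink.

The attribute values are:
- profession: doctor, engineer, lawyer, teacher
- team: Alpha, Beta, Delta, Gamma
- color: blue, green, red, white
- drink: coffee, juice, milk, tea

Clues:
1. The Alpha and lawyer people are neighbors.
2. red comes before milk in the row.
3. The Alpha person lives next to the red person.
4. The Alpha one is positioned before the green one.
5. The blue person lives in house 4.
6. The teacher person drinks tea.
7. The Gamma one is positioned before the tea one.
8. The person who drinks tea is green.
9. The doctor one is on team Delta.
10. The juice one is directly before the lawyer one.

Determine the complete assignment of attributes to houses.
Solution:

House | Profession | Team | Color | Drink
-----------------------------------------
  1   | engineer | Alpha | white | juice
  2   | lawyer | Gamma | red | coffee
  3   | teacher | Beta | green | tea
  4   | doctor | Delta | blue | milk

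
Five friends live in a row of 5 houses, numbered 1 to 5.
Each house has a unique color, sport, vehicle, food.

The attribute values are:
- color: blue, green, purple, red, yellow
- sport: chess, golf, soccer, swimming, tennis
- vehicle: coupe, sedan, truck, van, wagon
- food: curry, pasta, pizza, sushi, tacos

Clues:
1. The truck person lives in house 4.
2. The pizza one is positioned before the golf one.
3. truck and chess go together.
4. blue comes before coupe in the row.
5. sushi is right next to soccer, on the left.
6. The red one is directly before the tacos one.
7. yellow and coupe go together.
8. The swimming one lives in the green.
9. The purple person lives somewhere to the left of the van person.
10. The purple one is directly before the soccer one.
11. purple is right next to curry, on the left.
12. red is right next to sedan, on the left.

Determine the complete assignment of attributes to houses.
Solution:

House | Color | Sport | Vehicle | Food
--------------------------------------
  1   | purple | tennis | wagon | sushi
  2   | red | soccer | van | curry
  3   | green | swimming | sedan | tacos
  4   | blue | chess | truck | pizza
  5   | yellow | golf | coupe | pasta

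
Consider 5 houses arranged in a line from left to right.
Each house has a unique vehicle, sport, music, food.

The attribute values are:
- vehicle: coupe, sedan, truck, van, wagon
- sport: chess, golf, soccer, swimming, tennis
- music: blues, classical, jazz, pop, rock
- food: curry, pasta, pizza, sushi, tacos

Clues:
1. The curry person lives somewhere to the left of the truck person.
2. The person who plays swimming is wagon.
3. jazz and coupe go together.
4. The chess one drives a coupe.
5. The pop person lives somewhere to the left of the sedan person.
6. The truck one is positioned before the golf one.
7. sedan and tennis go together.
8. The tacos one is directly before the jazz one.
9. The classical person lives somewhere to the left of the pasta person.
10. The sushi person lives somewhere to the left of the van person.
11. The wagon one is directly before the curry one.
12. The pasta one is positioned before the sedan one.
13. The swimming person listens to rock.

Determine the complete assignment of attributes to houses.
Solution:

House | Vehicle | Sport | Music | Food
--------------------------------------
  1   | wagon | swimming | rock | tacos
  2   | coupe | chess | jazz | curry
  3   | truck | soccer | classical | sushi
  4   | van | golf | pop | pasta
  5   | sedan | tennis | blues | pizza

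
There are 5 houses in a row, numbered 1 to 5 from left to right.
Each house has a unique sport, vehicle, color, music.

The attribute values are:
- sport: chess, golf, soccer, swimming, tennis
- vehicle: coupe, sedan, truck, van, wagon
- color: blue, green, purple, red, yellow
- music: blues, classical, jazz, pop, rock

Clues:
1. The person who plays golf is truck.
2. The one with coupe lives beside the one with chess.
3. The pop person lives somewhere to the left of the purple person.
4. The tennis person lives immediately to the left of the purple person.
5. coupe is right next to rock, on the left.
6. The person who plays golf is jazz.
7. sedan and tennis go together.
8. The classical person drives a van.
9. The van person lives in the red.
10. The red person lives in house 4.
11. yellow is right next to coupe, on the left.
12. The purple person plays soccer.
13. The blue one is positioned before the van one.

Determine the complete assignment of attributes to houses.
Solution:

House | Sport | Vehicle | Color | Music
---------------------------------------
  1   | tennis | sedan | yellow | pop
  2   | soccer | coupe | purple | blues
  3   | chess | wagon | blue | rock
  4   | swimming | van | red | classical
  5   | golf | truck | green | jazz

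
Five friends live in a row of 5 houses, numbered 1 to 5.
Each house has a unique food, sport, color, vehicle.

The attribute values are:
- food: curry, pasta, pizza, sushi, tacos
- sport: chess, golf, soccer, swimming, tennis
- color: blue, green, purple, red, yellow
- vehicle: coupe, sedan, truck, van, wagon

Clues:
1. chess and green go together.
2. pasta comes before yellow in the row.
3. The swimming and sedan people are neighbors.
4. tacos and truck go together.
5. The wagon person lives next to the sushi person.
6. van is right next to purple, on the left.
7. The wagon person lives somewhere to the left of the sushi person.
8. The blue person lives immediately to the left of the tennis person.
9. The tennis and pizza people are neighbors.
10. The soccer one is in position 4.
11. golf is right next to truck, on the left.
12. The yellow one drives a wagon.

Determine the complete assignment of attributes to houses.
Solution:

House | Food | Sport | Color | Vehicle
--------------------------------------
  1   | pasta | golf | blue | van
  2   | tacos | tennis | purple | truck
  3   | pizza | swimming | yellow | wagon
  4   | sushi | soccer | red | sedan
  5   | curry | chess | green | coupe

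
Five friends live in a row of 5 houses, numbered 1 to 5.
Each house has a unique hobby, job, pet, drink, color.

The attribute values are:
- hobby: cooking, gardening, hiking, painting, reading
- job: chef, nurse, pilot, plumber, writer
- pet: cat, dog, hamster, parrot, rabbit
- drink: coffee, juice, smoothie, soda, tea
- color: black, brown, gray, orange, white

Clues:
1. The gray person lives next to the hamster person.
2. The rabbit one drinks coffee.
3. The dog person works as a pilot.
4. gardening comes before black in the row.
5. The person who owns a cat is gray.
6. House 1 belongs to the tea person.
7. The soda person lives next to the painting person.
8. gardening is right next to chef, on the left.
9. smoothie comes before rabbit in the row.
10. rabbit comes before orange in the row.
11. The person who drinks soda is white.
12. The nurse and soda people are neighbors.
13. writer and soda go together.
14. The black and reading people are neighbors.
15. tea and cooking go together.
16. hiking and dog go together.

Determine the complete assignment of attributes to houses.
Solution:

House | Hobby | Job | Pet | Drink | Color
-----------------------------------------
  1   | cooking | nurse | cat | tea | gray
  2   | gardening | writer | hamster | soda | white
  3   | painting | chef | parrot | smoothie | black
  4   | reading | plumber | rabbit | coffee | brown
  5   | hiking | pilot | dog | juice | orange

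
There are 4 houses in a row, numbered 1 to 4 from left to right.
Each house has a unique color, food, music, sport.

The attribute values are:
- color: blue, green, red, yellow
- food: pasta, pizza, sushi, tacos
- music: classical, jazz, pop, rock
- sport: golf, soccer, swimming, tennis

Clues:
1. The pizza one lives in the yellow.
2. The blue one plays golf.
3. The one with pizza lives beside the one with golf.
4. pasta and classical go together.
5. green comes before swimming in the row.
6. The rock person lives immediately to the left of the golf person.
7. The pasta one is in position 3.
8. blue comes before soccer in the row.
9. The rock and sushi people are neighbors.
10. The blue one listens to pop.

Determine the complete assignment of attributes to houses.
Solution:

House | Color | Food | Music | Sport
------------------------------------
  1   | yellow | pizza | rock | tennis
  2   | blue | sushi | pop | golf
  3   | green | pasta | classical | soccer
  4   | red | tacos | jazz | swimming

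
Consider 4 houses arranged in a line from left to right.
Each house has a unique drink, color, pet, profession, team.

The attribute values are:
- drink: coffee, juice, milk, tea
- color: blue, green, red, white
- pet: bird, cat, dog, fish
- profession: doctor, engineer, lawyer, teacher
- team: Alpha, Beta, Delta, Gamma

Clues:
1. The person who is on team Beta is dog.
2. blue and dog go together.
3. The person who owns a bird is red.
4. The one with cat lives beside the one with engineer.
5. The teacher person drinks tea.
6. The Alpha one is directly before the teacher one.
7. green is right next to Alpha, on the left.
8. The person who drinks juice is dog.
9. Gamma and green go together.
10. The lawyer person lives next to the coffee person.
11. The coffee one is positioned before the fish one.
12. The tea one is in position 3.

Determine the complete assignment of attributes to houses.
Solution:

House | Drink | Color | Pet | Profession | Team
-----------------------------------------------
  1   | milk | green | cat | lawyer | Gamma
  2   | coffee | red | bird | engineer | Alpha
  3   | tea | white | fish | teacher | Delta
  4   | juice | blue | dog | doctor | Beta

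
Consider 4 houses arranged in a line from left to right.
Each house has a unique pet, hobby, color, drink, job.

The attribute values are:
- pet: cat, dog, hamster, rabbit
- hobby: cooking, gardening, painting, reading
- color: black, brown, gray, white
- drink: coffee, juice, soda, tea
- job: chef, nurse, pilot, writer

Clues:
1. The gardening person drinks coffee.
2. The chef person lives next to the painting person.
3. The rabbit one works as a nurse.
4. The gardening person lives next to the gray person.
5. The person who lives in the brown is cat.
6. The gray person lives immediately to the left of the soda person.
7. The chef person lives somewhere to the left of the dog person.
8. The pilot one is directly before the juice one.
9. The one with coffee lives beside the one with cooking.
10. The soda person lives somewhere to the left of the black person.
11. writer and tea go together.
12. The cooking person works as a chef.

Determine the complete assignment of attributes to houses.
Solution:

House | Pet | Hobby | Color | Drink | Job
-----------------------------------------
  1   | cat | gardening | brown | coffee | pilot
  2   | hamster | cooking | gray | juice | chef
  3   | rabbit | painting | white | soda | nurse
  4   | dog | reading | black | tea | writer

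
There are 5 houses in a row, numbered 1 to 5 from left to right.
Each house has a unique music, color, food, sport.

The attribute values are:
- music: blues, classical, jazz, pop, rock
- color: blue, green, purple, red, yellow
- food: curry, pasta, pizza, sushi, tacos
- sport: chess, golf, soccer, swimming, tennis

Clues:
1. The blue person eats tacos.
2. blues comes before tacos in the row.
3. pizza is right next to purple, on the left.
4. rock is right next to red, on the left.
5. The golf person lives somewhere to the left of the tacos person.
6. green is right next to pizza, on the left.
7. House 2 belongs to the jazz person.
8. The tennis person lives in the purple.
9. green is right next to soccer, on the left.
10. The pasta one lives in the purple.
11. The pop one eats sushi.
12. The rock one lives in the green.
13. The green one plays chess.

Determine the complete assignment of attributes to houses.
Solution:

House | Music | Color | Food | Sport
------------------------------------
  1   | rock | green | curry | chess
  2   | jazz | red | pizza | soccer
  3   | blues | purple | pasta | tennis
  4   | pop | yellow | sushi | golf
  5   | classical | blue | tacos | swimming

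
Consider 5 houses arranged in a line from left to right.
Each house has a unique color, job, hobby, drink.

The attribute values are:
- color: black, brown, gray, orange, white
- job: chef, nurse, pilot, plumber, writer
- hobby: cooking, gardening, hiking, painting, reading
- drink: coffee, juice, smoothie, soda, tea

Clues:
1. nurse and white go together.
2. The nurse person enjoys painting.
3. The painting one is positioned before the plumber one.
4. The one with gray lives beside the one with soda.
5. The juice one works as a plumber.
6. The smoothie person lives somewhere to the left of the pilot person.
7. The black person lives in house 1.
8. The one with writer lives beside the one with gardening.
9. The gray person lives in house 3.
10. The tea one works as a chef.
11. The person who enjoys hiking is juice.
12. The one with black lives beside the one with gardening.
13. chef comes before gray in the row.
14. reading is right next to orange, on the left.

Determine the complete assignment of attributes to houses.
Solution:

House | Color | Job | Hobby | Drink
-----------------------------------
  1   | black | writer | reading | smoothie
  2   | orange | chef | gardening | tea
  3   | gray | pilot | cooking | coffee
  4   | white | nurse | painting | soda
  5   | brown | plumber | hiking | juice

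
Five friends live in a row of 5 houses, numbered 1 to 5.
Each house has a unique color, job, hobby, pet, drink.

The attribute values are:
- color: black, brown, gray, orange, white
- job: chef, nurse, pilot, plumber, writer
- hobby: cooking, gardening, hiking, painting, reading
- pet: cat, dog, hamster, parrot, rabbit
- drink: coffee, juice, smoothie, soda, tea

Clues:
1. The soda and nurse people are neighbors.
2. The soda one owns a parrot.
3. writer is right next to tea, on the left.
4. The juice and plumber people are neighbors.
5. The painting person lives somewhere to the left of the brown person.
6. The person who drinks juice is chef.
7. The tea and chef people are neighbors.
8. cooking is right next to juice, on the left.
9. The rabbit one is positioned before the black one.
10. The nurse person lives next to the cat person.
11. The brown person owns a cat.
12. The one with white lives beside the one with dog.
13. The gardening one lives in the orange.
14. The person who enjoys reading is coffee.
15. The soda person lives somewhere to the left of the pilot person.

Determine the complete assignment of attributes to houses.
Solution:

House | Color | Job | Hobby | Pet | Drink
-----------------------------------------
  1   | white | writer | painting | parrot | soda
  2   | gray | nurse | cooking | dog | tea
  3   | brown | chef | hiking | cat | juice
  4   | orange | plumber | gardening | rabbit | smoothie
  5   | black | pilot | reading | hamster | coffee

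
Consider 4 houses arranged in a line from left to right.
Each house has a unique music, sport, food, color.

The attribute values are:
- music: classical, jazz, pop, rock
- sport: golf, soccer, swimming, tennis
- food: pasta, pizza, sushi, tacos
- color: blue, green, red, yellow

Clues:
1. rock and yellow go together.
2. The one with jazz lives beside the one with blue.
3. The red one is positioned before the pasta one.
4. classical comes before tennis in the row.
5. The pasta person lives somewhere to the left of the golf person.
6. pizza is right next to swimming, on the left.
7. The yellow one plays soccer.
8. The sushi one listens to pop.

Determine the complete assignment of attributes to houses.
Solution:

House | Music | Sport | Food | Color
------------------------------------
  1   | rock | soccer | pizza | yellow
  2   | classical | swimming | tacos | red
  3   | jazz | tennis | pasta | green
  4   | pop | golf | sushi | blue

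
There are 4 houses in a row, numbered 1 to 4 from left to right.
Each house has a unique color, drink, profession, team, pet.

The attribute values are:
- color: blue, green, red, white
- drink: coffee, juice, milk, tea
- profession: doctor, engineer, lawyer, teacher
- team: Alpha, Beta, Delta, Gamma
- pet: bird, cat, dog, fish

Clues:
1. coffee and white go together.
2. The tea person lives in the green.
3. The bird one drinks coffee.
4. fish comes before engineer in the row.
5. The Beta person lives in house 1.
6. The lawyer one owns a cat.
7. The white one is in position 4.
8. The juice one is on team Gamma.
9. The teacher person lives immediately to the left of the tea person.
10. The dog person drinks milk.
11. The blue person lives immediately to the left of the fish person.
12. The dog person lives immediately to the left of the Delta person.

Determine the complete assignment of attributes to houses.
Solution:

House | Color | Drink | Profession | Team | Pet
-----------------------------------------------
  1   | blue | milk | teacher | Beta | dog
  2   | green | tea | doctor | Delta | fish
  3   | red | juice | lawyer | Gamma | cat
  4   | white | coffee | engineer | Alpha | bird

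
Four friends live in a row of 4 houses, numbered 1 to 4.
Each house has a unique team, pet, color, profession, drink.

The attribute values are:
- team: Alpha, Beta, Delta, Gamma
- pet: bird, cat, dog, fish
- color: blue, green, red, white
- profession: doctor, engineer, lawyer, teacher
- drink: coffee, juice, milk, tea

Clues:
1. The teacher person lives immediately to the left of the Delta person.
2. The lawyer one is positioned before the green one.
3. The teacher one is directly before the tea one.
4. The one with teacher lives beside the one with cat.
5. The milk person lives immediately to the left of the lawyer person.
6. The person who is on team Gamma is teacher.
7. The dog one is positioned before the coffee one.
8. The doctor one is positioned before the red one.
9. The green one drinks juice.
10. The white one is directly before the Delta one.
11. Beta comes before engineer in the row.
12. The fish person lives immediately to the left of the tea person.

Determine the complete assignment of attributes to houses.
Solution:

House | Team | Pet | Color | Profession | Drink
-----------------------------------------------
  1   | Gamma | fish | white | teacher | milk
  2   | Delta | cat | blue | lawyer | tea
  3   | Beta | dog | green | doctor | juice
  4   | Alpha | bird | red | engineer | coffee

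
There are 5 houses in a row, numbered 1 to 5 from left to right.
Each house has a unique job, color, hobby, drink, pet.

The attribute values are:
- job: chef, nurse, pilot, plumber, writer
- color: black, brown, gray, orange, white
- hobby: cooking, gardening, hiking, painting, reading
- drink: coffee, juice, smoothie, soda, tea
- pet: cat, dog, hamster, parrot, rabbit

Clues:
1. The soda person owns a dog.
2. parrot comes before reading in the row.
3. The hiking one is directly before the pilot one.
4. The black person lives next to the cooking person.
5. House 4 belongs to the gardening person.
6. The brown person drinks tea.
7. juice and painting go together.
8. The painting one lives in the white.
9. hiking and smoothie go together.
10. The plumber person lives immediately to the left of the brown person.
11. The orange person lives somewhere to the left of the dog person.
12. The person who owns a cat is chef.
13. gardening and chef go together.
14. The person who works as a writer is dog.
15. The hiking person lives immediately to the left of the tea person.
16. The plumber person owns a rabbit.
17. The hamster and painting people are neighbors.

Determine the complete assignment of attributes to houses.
Solution:

House | Job | Color | Hobby | Drink | Pet
-----------------------------------------
  1   | plumber | black | hiking | smoothie | rabbit
  2   | pilot | brown | cooking | tea | hamster
  3   | nurse | white | painting | juice | parrot
  4   | chef | orange | gardening | coffee | cat
  5   | writer | gray | reading | soda | dog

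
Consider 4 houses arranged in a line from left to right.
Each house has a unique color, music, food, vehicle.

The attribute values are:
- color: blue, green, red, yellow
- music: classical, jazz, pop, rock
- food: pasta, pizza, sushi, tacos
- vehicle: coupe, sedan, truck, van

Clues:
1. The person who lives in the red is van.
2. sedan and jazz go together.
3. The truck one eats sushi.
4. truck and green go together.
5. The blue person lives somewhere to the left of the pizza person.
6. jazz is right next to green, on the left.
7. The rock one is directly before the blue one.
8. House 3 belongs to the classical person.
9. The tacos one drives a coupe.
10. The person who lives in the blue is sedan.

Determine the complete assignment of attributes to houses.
Solution:

House | Color | Music | Food | Vehicle
--------------------------------------
  1   | yellow | rock | tacos | coupe
  2   | blue | jazz | pasta | sedan
  3   | green | classical | sushi | truck
  4   | red | pop | pizza | van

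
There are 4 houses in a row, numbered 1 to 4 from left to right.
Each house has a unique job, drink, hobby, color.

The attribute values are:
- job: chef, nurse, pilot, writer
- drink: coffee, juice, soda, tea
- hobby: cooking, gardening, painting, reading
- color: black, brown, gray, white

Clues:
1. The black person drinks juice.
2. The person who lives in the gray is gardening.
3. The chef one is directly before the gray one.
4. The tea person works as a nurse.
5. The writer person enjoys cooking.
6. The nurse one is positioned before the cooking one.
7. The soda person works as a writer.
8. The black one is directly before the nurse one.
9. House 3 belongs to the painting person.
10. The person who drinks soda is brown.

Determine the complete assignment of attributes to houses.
Solution:

House | Job | Drink | Hobby | Color
-----------------------------------
  1   | chef | juice | reading | black
  2   | nurse | tea | gardening | gray
  3   | pilot | coffee | painting | white
  4   | writer | soda | cooking | brown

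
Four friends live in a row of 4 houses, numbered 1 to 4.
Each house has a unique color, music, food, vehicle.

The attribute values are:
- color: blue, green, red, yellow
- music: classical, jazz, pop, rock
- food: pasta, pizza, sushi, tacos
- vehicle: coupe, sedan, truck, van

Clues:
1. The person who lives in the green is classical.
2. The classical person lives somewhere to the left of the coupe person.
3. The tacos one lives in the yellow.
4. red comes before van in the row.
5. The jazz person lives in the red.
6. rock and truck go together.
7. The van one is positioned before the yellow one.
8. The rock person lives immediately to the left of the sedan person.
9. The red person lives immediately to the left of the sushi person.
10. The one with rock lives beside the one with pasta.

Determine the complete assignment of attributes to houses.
Solution:

House | Color | Music | Food | Vehicle
--------------------------------------
  1   | blue | rock | pizza | truck
  2   | red | jazz | pasta | sedan
  3   | green | classical | sushi | van
  4   | yellow | pop | tacos | coupe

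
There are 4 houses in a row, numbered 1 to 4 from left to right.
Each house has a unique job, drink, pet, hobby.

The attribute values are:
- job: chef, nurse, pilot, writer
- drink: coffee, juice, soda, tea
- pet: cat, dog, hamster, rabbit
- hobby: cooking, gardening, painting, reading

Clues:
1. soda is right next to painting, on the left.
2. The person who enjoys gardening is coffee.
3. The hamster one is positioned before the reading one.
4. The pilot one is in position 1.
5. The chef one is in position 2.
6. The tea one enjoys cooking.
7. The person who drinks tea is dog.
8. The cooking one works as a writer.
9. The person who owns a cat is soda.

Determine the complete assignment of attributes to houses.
Solution:

House | Job | Drink | Pet | Hobby
---------------------------------
  1   | pilot | coffee | hamster | gardening
  2   | chef | soda | cat | reading
  3   | nurse | juice | rabbit | painting
  4   | writer | tea | dog | cooking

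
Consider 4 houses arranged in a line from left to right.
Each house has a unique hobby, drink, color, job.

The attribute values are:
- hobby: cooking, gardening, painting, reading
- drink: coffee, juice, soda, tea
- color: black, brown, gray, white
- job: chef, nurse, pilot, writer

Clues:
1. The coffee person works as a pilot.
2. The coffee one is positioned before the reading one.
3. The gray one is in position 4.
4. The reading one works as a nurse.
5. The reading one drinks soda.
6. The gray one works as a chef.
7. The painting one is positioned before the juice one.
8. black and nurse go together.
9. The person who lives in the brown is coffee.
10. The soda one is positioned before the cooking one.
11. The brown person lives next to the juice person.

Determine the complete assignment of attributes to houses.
Solution:

House | Hobby | Drink | Color | Job
-----------------------------------
  1   | painting | coffee | brown | pilot
  2   | gardening | juice | white | writer
  3   | reading | soda | black | nurse
  4   | cooking | tea | gray | chef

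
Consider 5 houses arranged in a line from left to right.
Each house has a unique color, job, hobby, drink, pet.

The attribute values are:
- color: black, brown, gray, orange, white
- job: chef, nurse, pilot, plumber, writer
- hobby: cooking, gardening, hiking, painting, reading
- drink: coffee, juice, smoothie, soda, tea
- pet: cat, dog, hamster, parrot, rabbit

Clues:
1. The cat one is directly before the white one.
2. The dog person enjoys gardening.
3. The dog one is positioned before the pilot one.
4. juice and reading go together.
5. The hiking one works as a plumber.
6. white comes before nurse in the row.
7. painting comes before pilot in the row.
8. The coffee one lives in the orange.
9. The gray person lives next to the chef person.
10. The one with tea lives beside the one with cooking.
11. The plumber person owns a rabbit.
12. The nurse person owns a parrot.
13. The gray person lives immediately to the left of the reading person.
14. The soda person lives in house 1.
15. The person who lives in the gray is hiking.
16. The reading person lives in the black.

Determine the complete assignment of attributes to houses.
Solution:

House | Color | Job | Hobby | Drink | Pet
-----------------------------------------
  1   | gray | plumber | hiking | soda | rabbit
  2   | black | chef | reading | juice | cat
  3   | white | writer | gardening | smoothie | dog
  4   | brown | nurse | painting | tea | parrot
  5   | orange | pilot | cooking | coffee | hamster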